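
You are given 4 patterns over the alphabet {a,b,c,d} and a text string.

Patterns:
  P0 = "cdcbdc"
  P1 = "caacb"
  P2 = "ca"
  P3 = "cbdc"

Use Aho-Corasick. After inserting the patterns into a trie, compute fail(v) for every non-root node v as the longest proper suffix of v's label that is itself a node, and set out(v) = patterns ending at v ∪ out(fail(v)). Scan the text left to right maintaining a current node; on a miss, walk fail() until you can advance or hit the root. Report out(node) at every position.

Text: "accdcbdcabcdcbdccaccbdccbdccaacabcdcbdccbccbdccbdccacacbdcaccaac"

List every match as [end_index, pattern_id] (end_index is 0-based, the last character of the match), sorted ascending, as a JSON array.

Build automaton:
Trie nodes:
  0='ε' goto c→1
  1='c' goto a→7 b→11 d→2
  2='cd' goto c→3
  3='cdc' goto b→4
  4='cdcb' goto d→5
  5='cdcbd' goto c→6
  6='cdcbdc' goto ·  [P0 ends]
  7='ca' goto a→8  [P2 ends]
  8='caa' goto c→9
  9='caac' goto b→10
  10='caacb' goto ·  [P1 ends]
  11='cb' goto d→12
  12='cbd' goto c→13
  13='cbdc' goto ·  [P3 ends]

Failure links (BFS by depth):
  n1('c'): parent n0 fail=0; on 'c' 0 → fail=0;  out ∅∪∅=∅
  n2('cd'): parent n1 fail=0; on 'd' 0 → fail=0;  out ∅∪∅=∅
  n7('ca'): parent n1 fail=0; on 'a' 0 → fail=0;  out {2}∪∅={2}
  n11('cb'): parent n1 fail=0; on 'b' 0 → fail=0;  out ∅∪∅=∅
  n3('cdc'): parent n2 fail=0; on 'c' 0 → fail=1;  out ∅∪∅=∅
  n8('caa'): parent n7 fail=0; on 'a' 0 → fail=0;  out ∅∪∅=∅
  n12('cbd'): parent n11 fail=0; on 'd' 0 → fail=0;  out ∅∪∅=∅
  n4('cdcb'): parent n3 fail=1; on 'b' 1 → fail=11;  out ∅∪∅=∅
  n9('caac'): parent n8 fail=0; on 'c' 0 → fail=1;  out ∅∪∅=∅
  n13('cbdc'): parent n12 fail=0; on 'c' 0 → fail=1;  out {3}∪∅={3}
  n5('cdcbd'): parent n4 fail=11; on 'd' 11 → fail=12;  out ∅∪∅=∅
  n10('caacb'): parent n9 fail=1; on 'b' 1 → fail=11;  out {1}∪∅={1}
  n6('cdcbdc'): parent n5 fail=12; on 'c' 12 → fail=13;  out {0}∪{3}={0,3}

Scan:
i=0 'a': node 0→0
i=1 'c': node 0→1
i=2 'c': node 1→1 (fail-walked)
i=3 'd': node 1→2
i=4 'c': node 2→3
i=5 'b': node 3→4
i=6 'd': node 4→5
i=7 'c': node 5→6  ** P0@[2:7],P3@[4:7]
i=8 'a': node 6→7 (fail-walked)  ** P2@[7:8]
i=9 'b': node 7→0 (fail-walked)
i=10 'c': node 0→1
i=11 'd': node 1→2
i=12 'c': node 2→3
i=13 'b': node 3→4
i=14 'd': node 4→5
i=15 'c': node 5→6  ** P0@[10:15],P3@[12:15]
i=16 'c': node 6→1 (fail-walked)
i=17 'a': node 1→7  ** P2@[16:17]
i=18 'c': node 7→1 (fail-walked)
i=19 'c': node 1→1 (fail-walked)
i=20 'b': node 1→11
i=21 'd': node 11→12
i=22 'c': node 12→13  ** P3@[19:22]
i=23 'c': node 13→1 (fail-walked)
i=24 'b': node 1→11
i=25 'd': node 11→12
i=26 'c': node 12→13  ** P3@[23:26]
i=27 'c': node 13→1 (fail-walked)
i=28 'a': node 1→7  ** P2@[27:28]
i=29 'a': node 7→8
i=30 'c': node 8→9
i=31 'a': node 9→7 (fail-walked)  ** P2@[30:31]
i=32 'b': node 7→0 (fail-walked)
i=33 'c': node 0→1
i=34 'd': node 1→2
i=35 'c': node 2→3
i=36 'b': node 3→4
i=37 'd': node 4→5
i=38 'c': node 5→6  ** P0@[33:38],P3@[35:38]
i=39 'c': node 6→1 (fail-walked)
i=40 'b': node 1→11
i=41 'c': node 11→1 (fail-walked)
i=42 'c': node 1→1 (fail-walked)
i=43 'b': node 1→11
i=44 'd': node 11→12
i=45 'c': node 12→13  ** P3@[42:45]
i=46 'c': node 13→1 (fail-walked)
i=47 'b': node 1→11
i=48 'd': node 11→12
i=49 'c': node 12→13  ** P3@[46:49]
i=50 'c': node 13→1 (fail-walked)
i=51 'a': node 1→7  ** P2@[50:51]
i=52 'c': node 7→1 (fail-walked)
i=53 'a': node 1→7  ** P2@[52:53]
i=54 'c': node 7→1 (fail-walked)
i=55 'b': node 1→11
i=56 'd': node 11→12
i=57 'c': node 12→13  ** P3@[54:57]
i=58 'a': node 13→7 (fail-walked)  ** P2@[57:58]
i=59 'c': node 7→1 (fail-walked)
i=60 'c': node 1→1 (fail-walked)
i=61 'a': node 1→7  ** P2@[60:61]
i=62 'a': node 7→8
i=63 'c': node 8→9

Result: [[7,0],[7,3],[8,2],[15,0],[15,3],[17,2],[22,3],[26,3],[28,2],[31,2],[38,0],[38,3],[45,3],[49,3],[51,2],[53,2],[57,3],[58,2],[61,2]]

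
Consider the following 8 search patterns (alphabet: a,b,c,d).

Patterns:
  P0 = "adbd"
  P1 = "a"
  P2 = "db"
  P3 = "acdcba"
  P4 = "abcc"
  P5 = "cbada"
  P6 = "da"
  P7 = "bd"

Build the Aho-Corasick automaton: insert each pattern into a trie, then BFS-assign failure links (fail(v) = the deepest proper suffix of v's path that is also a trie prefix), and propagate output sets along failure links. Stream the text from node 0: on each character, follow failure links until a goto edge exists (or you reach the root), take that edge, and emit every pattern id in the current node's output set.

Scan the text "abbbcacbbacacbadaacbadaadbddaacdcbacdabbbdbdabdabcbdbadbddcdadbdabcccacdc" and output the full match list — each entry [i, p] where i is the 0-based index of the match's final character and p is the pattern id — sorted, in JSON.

Build:
Trie (insert patterns):
  n0 'ε': a→1 b→21 c→15 d→5
  n1 'a': b→12 c→7 d→2  ←P1
  n2 'ad': b→3
  n3 'adb': d→4
  n4 'adbd': ·  ←P0
  n5 'd': a→20 b→6
  n6 'db': ·  ←P2
  n7 'ac': d→8
  n8 'acd': c→9
  n9 'acdc': b→10
  n10 'acdcb': a→11
  n11 'acdcba': ·  ←P3
  n12 'ab': c→13
  n13 'abc': c→14
  n14 'abcc': ·  ←P4
  n15 'c': b→16
  n16 'cb': a→17
  n17 'cba': d→18
  n18 'cbad': a→19
  n19 'cbada': ·  ←P5
  n20 'da': ·  ←P6
  n21 'b': d→22
  n22 'bd': ·  ←P7

Failure links (BFS by depth):
  n1('a'): parent n0 fail=0; on 'a' 0 → fail=0;  out {1}∪∅={1}
  n5('d'): parent n0 fail=0; on 'd' 0 → fail=0;  out ∅∪∅=∅
  n15('c'): parent n0 fail=0; on 'c' 0 → fail=0;  out ∅∪∅=∅
  n21('b'): parent n0 fail=0; on 'b' 0 → fail=0;  out ∅∪∅=∅
  n2('ad'): parent n1 fail=0; on 'd' 0 → fail=5;  out ∅∪∅=∅
  n6('db'): parent n5 fail=0; on 'b' 0 → fail=21;  out {2}∪∅={2}
  n7('ac'): parent n1 fail=0; on 'c' 0 → fail=15;  out ∅∪∅=∅
  n12('ab'): parent n1 fail=0; on 'b' 0 → fail=21;  out ∅∪∅=∅
  n16('cb'): parent n15 fail=0; on 'b' 0 → fail=21;  out ∅∪∅=∅
  n20('da'): parent n5 fail=0; on 'a' 0 → fail=1;  out {6}∪{1}={1,6}
  n22('bd'): parent n21 fail=0; on 'd' 0 → fail=5;  out {7}∪∅={7}
  n3('adb'): parent n2 fail=5; on 'b' 5 → fail=6;  out ∅∪{2}={2}
  n8('acd'): parent n7 fail=15; on 'd' 15→0 → fail=5;  out ∅∪∅=∅
  n13('abc'): parent n12 fail=21; on 'c' 21→0 → fail=15;  out ∅∪∅=∅
  n17('cba'): parent n16 fail=21; on 'a' 21→0 → fail=1;  out ∅∪{1}={1}
  n4('adbd'): parent n3 fail=6; on 'd' 6→21 → fail=22;  out {0}∪{7}={0,7}
  n9('acdc'): parent n8 fail=5; on 'c' 5→0 → fail=15;  out ∅∪∅=∅
  n14('abcc'): parent n13 fail=15; on 'c' 15→0 → fail=15;  out {4}∪∅={4}
  n18('cbad'): parent n17 fail=1; on 'd' 1 → fail=2;  out ∅∪∅=∅
  n10('acdcb'): parent n9 fail=15; on 'b' 15 → fail=16;  out ∅∪∅=∅
  n19('cbada'): parent n18 fail=2; on 'a' 2→5 → fail=20;  out {5}∪{1,6}={1,5,6}
  n11('acdcba'): parent n10 fail=16; on 'a' 16 → fail=17;  out {3}∪{1}={1,3}

Scan:
pos 0 'a': at 1  emit P1@[0:0]
pos 1 'b': at 12
pos 2 'b': at 21 ·f
pos 3 'b': at 21 ·f
pos 4 'c': at 15 ·f
pos 5 'a': at 1 ·f  emit P1@[5:5]
pos 6 'c': at 7
pos 7 'b': at 16 ·f
pos 8 'b': at 21 ·f
pos 9 'a': at 1 ·f  emit P1@[9:9]
pos 10 'c': at 7
pos 11 'a': at 1 ·f  emit P1@[11:11]
pos 12 'c': at 7
pos 13 'b': at 16 ·f
pos 14 'a': at 17  emit P1@[14:14]
pos 15 'd': at 18
pos 16 'a': at 19  emit P1@[16:16],P5@[12:16],P6@[15:16]
pos 17 'a': at 1 ·f  emit P1@[17:17]
pos 18 'c': at 7
pos 19 'b': at 16 ·f
pos 20 'a': at 17  emit P1@[20:20]
pos 21 'd': at 18
pos 22 'a': at 19  emit P1@[22:22],P5@[18:22],P6@[21:22]
pos 23 'a': at 1 ·f  emit P1@[23:23]
pos 24 'd': at 2
pos 25 'b': at 3  emit P2@[24:25]
pos 26 'd': at 4  emit P0@[23:26],P7@[25:26]
pos 27 'd': at 5 ·f
pos 28 'a': at 20  emit P1@[28:28],P6@[27:28]
pos 29 'a': at 1 ·f  emit P1@[29:29]
pos 30 'c': at 7
pos 31 'd': at 8
pos 32 'c': at 9
pos 33 'b': at 10
pos 34 'a': at 11  emit P1@[34:34],P3@[29:34]
pos 35 'c': at 7 ·f
pos 36 'd': at 8
pos 37 'a': at 20 ·f  emit P1@[37:37],P6@[36:37]
pos 38 'b': at 12 ·f
pos 39 'b': at 21 ·f
pos 40 'b': at 21 ·f
pos 41 'd': at 22  emit P7@[40:41]
pos 42 'b': at 6 ·f  emit P2@[41:42]
pos 43 'd': at 22 ·f  emit P7@[42:43]
pos 44 'a': at 20 ·f  emit P1@[44:44],P6@[43:44]
pos 45 'b': at 12 ·f
pos 46 'd': at 22 ·f  emit P7@[45:46]
pos 47 'a': at 20 ·f  emit P1@[47:47],P6@[46:47]
pos 48 'b': at 12 ·f
pos 49 'c': at 13
pos 50 'b': at 16 ·f
pos 51 'd': at 22 ·f  emit P7@[50:51]
pos 52 'b': at 6 ·f  emit P2@[51:52]
pos 53 'a': at 1 ·f  emit P1@[53:53]
pos 54 'd': at 2
pos 55 'b': at 3  emit P2@[54:55]
pos 56 'd': at 4  emit P0@[53:56],P7@[55:56]
pos 57 'd': at 5 ·f
pos 58 'c': at 15 ·f
pos 59 'd': at 5 ·f
pos 60 'a': at 20  emit P1@[60:60],P6@[59:60]
pos 61 'd': at 2 ·f
pos 62 'b': at 3  emit P2@[61:62]
pos 63 'd': at 4  emit P0@[60:63],P7@[62:63]
pos 64 'a': at 20 ·f  emit P1@[64:64],P6@[63:64]
pos 65 'b': at 12 ·f
pos 66 'c': at 13
pos 67 'c': at 14  emit P4@[64:67]
pos 68 'c': at 15 ·f
pos 69 'a': at 1 ·f  emit P1@[69:69]
pos 70 'c': at 7
pos 71 'd': at 8
pos 72 'c': at 9

Matches: [[0,1],[5,1],[9,1],[11,1],[14,1],[16,1],[16,5],[16,6],[17,1],[20,1],[22,1],[22,5],[22,6],[23,1],[25,2],[26,0],[26,7],[28,1],[28,6],[29,1],[34,1],[34,3],[37,1],[37,6],[41,7],[42,2],[43,7],[44,1],[44,6],[46,7],[47,1],[47,6],[51,7],[52,2],[53,1],[55,2],[56,0],[56,7],[60,1],[60,6],[62,2],[63,0],[63,7],[64,1],[64,6],[67,4],[69,1]]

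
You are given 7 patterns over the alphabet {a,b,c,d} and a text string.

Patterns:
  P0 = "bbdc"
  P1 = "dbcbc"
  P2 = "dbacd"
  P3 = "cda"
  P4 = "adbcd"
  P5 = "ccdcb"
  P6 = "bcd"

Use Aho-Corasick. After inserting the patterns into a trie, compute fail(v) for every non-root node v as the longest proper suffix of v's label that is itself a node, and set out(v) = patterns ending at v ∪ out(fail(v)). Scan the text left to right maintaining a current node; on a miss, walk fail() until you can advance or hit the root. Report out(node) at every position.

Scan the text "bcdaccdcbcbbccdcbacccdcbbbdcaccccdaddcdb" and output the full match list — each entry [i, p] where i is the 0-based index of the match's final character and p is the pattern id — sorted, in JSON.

Construct AC machine:
Trie (insert patterns):
  n0 'ε': a→16 b→1 c→13 d→5
  n1 'b': b→2 c→25
  n2 'bb': d→3
  n3 'bbd': c→4
  n4 'bbdc': ·  [P0 ends]
  n5 'd': b→6
  n6 'db': a→10 c→7
  n7 'dbc': b→8
  n8 'dbcb': c→9
  n9 'dbcbc': ·  [P1 ends]
  n10 'dba': c→11
  n11 'dbac': d→12
  n12 'dbacd': ·  [P2 ends]
  n13 'c': c→21 d→14
  n14 'cd': a→15
  n15 'cda': ·  [P3 ends]
  n16 'a': d→17
  n17 'ad': b→18
  n18 'adb': c→19
  n19 'adbc': d→20
  n20 'adbcd': ·  [P4 ends]
  n21 'cc': d→22
  n22 'ccd': c→23
  n23 'ccdc': b→24
  n24 'ccdcb': ·  [P5 ends]
  n25 'bc': d→26
  n26 'bcd': ·  [P6 ends]

BFS fail/out derivation:
  fail(1) 'b': from fail(0)=0 chase 'b': 0 ⇒ 0;  out=∅∪out(0)=∅
  fail(5) 'd': from fail(0)=0 chase 'd': 0 ⇒ 0;  out=∅∪out(0)=∅
  fail(13) 'c': from fail(0)=0 chase 'c': 0 ⇒ 0;  out=∅∪out(0)=∅
  fail(16) 'a': from fail(0)=0 chase 'a': 0 ⇒ 0;  out=∅∪out(0)=∅
  fail(2) 'bb': from fail(1)=0 chase 'b': 0 ⇒ 1;  out=∅∪out(1)=∅
  fail(6) 'db': from fail(5)=0 chase 'b': 0 ⇒ 1;  out=∅∪out(1)=∅
  fail(14) 'cd': from fail(13)=0 chase 'd': 0 ⇒ 5;  out=∅∪out(5)=∅
  fail(17) 'ad': from fail(16)=0 chase 'd': 0 ⇒ 5;  out=∅∪out(5)=∅
  fail(21) 'cc': from fail(13)=0 chase 'c': 0 ⇒ 13;  out=∅∪out(13)=∅
  fail(25) 'bc': from fail(1)=0 chase 'c': 0 ⇒ 13;  out=∅∪out(13)=∅
  fail(3) 'bbd': from fail(2)=1 chase 'd': 1→0 ⇒ 5;  out=∅∪out(5)=∅
  fail(7) 'dbc': from fail(6)=1 chase 'c': 1 ⇒ 25;  out=∅∪out(25)=∅
  fail(10) 'dba': from fail(6)=1 chase 'a': 1→0 ⇒ 16;  out=∅∪out(16)=∅
  fail(15) 'cda': from fail(14)=5 chase 'a': 5→0 ⇒ 16;  out={3}∪out(16)={3}
  fail(18) 'adb': from fail(17)=5 chase 'b': 5 ⇒ 6;  out=∅∪out(6)=∅
  fail(22) 'ccd': from fail(21)=13 chase 'd': 13 ⇒ 14;  out=∅∪out(14)=∅
  fail(26) 'bcd': from fail(25)=13 chase 'd': 13 ⇒ 14;  out={6}∪out(14)={6}
  fail(4) 'bbdc': from fail(3)=5 chase 'c': 5→0 ⇒ 13;  out={0}∪out(13)={0}
  fail(8) 'dbcb': from fail(7)=25 chase 'b': 25→13→0 ⇒ 1;  out=∅∪out(1)=∅
  fail(11) 'dbac': from fail(10)=16 chase 'c': 16→0 ⇒ 13;  out=∅∪out(13)=∅
  fail(19) 'adbc': from fail(18)=6 chase 'c': 6 ⇒ 7;  out=∅∪out(7)=∅
  fail(23) 'ccdc': from fail(22)=14 chase 'c': 14→5→0 ⇒ 13;  out=∅∪out(13)=∅
  fail(9) 'dbcbc': from fail(8)=1 chase 'c': 1 ⇒ 25;  out={1}∪out(25)={1}
  fail(12) 'dbacd': from fail(11)=13 chase 'd': 13 ⇒ 14;  out={2}∪out(14)={2}
  fail(20) 'adbcd': from fail(19)=7 chase 'd': 7→25 ⇒ 26;  out={4}∪out(26)={4,6}
  fail(24) 'ccdcb': from fail(23)=13 chase 'b': 13→0 ⇒ 1;  out={5}∪out(1)={5}

Scan:
pos 0 'b': at 1
pos 1 'c': at 25
pos 2 'd': at 26  emit P6@[0:2]
pos 3 'a': at 15 ·f  emit P3@[1:3]
pos 4 'c': at 13 ·f
pos 5 'c': at 21
pos 6 'd': at 22
pos 7 'c': at 23
pos 8 'b': at 24  emit P5@[4:8]
pos 9 'c': at 25 ·f
pos 10 'b': at 1 ·f
pos 11 'b': at 2
pos 12 'c': at 25 ·f
pos 13 'c': at 21 ·f
pos 14 'd': at 22
pos 15 'c': at 23
pos 16 'b': at 24  emit P5@[12:16]
pos 17 'a': at 16 ·f
pos 18 'c': at 13 ·f
pos 19 'c': at 21
pos 20 'c': at 21 ·f
pos 21 'd': at 22
pos 22 'c': at 23
pos 23 'b': at 24  emit P5@[19:23]
pos 24 'b': at 2 ·f
pos 25 'b': at 2 ·f
pos 26 'd': at 3
pos 27 'c': at 4  emit P0@[24:27]
pos 28 'a': at 16 ·f
pos 29 'c': at 13 ·f
pos 30 'c': at 21
pos 31 'c': at 21 ·f
pos 32 'c': at 21 ·f
pos 33 'd': at 22
pos 34 'a': at 15 ·f  emit P3@[32:34]
pos 35 'd': at 17 ·f
pos 36 'd': at 5 ·f
pos 37 'c': at 13 ·f
pos 38 'd': at 14
pos 39 'b': at 6 ·f

All matches (sorted): [[2,6],[3,3],[8,5],[16,5],[23,5],[27,0],[34,3]]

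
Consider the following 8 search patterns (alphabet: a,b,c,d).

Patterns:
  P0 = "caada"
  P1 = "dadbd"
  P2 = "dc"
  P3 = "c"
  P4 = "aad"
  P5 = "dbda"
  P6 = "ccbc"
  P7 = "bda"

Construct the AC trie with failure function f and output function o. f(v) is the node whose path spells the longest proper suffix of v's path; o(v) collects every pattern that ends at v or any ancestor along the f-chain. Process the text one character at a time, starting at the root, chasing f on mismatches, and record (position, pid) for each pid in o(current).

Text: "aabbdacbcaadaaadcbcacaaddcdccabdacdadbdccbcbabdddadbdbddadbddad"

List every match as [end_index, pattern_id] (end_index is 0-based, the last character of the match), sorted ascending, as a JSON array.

Construct AC machine:
Trie nodes:
  n0 'ε': a→12 b→21 c→1 d→6
  n1 'c': a→2 c→18  ←P3
  n2 'ca': a→3
  n3 'caa': d→4
  n4 'caad': a→5
  n5 'caada': ·  ←P0
  n6 'd': a→7 b→15 c→11
  n7 'da': d→8
  n8 'dad': b→9
  n9 'dadb': d→10
  n10 'dadbd': ·  ←P1
  n11 'dc': ·  ←P2
  n12 'a': a→13
  n13 'aa': d→14
  n14 'aad': ·  ←P4
  n15 'db': d→16
  n16 'dbd': a→17
  n17 'dbda': ·  ←P5
  n18 'cc': b→19
  n19 'ccb': c→20
  n20 'ccbc': ·  ←P6
  n21 'b': d→22
  n22 'bd': a→23
  n23 'bda': ·  ←P7

Failure links (BFS by depth):
  n1('c'): parent n0 fail=0; on 'c' 0 → fail=0;  out {3}∪∅={3}
  n6('d'): parent n0 fail=0; on 'd' 0 → fail=0;  out ∅∪∅=∅
  n12('a'): parent n0 fail=0; on 'a' 0 → fail=0;  out ∅∪∅=∅
  n21('b'): parent n0 fail=0; on 'b' 0 → fail=0;  out ∅∪∅=∅
  n2('ca'): parent n1 fail=0; on 'a' 0 → fail=12;  out ∅∪∅=∅
  n7('da'): parent n6 fail=0; on 'a' 0 → fail=12;  out ∅∪∅=∅
  n11('dc'): parent n6 fail=0; on 'c' 0 → fail=1;  out {2}∪{3}={2,3}
  n13('aa'): parent n12 fail=0; on 'a' 0 → fail=12;  out ∅∪∅=∅
  n15('db'): parent n6 fail=0; on 'b' 0 → fail=21;  out ∅∪∅=∅
  n18('cc'): parent n1 fail=0; on 'c' 0 → fail=1;  out ∅∪{3}={3}
  n22('bd'): parent n21 fail=0; on 'd' 0 → fail=6;  out ∅∪∅=∅
  n3('caa'): parent n2 fail=12; on 'a' 12 → fail=13;  out ∅∪∅=∅
  n8('dad'): parent n7 fail=12; on 'd' 12→0 → fail=6;  out ∅∪∅=∅
  n14('aad'): parent n13 fail=12; on 'd' 12→0 → fail=6;  out {4}∪∅={4}
  n16('dbd'): parent n15 fail=21; on 'd' 21 → fail=22;  out ∅∪∅=∅
  n19('ccb'): parent n18 fail=1; on 'b' 1→0 → fail=21;  out ∅∪∅=∅
  n23('bda'): parent n22 fail=6; on 'a' 6 → fail=7;  out {7}∪∅={7}
  n4('caad'): parent n3 fail=13; on 'd' 13 → fail=14;  out ∅∪{4}={4}
  n9('dadb'): parent n8 fail=6; on 'b' 6 → fail=15;  out ∅∪∅=∅
  n17('dbda'): parent n16 fail=22; on 'a' 22 → fail=23;  out {5}∪{7}={5,7}
  n20('ccbc'): parent n19 fail=21; on 'c' 21→0 → fail=1;  out {6}∪{3}={3,6}
  n5('caada'): parent n4 fail=14; on 'a' 14→6 → fail=7;  out {0}∪∅={0}
  n10('dadbd'): parent n9 fail=15; on 'd' 15 → fail=16;  out {1}∪∅={1}

Text stream:
i=0 'a': node 0→12
i=1 'a': node 12→13
i=2 'b': node 13→21 ·f
i=3 'b': node 21→21 ·f
i=4 'd': node 21→22
i=5 'a': node 22→23  → match P7@[3:5]
i=6 'c': node 23→1 ·f  → match P3@[6:6]
i=7 'b': node 1→21 ·f
i=8 'c': node 21→1 ·f  → match P3@[8:8]
i=9 'a': node 1→2
i=10 'a': node 2→3
i=11 'd': node 3→4  → match P4@[9:11]
i=12 'a': node 4→5  → match P0@[8:12]
i=13 'a': node 5→13 ·f
i=14 'a': node 13→13 ·f
i=15 'd': node 13→14  → match P4@[13:15]
i=16 'c': node 14→11 ·f  → match P2@[15:16],P3@[16:16]
i=17 'b': node 11→21 ·f
i=18 'c': node 21→1 ·f  → match P3@[18:18]
i=19 'a': node 1→2
i=20 'c': node 2→1 ·f  → match P3@[20:20]
i=21 'a': node 1→2
i=22 'a': node 2→3
i=23 'd': node 3→4  → match P4@[21:23]
i=24 'd': node 4→6 ·f
i=25 'c': node 6→11  → match P2@[24:25],P3@[25:25]
i=26 'd': node 11→6 ·f
i=27 'c': node 6→11  → match P2@[26:27],P3@[27:27]
i=28 'c': node 11→18 ·f  → match P3@[28:28]
i=29 'a': node 18→2 ·f
i=30 'b': node 2→21 ·f
i=31 'd': node 21→22
i=32 'a': node 22→23  → match P7@[30:32]
i=33 'c': node 23→1 ·f  → match P3@[33:33]
i=34 'd': node 1→6 ·f
i=35 'a': node 6→7
i=36 'd': node 7→8
i=37 'b': node 8→9
i=38 'd': node 9→10  → match P1@[34:38]
i=39 'c': node 10→11 ·f  → match P2@[38:39],P3@[39:39]
i=40 'c': node 11→18 ·f  → match P3@[40:40]
i=41 'b': node 18→19
i=42 'c': node 19→20  → match P3@[42:42],P6@[39:42]
i=43 'b': node 20→21 ·f
i=44 'a': node 21→12 ·f
i=45 'b': node 12→21 ·f
i=46 'd': node 21→22
i=47 'd': node 22→6 ·f
i=48 'd': node 6→6 ·f
i=49 'a': node 6→7
i=50 'd': node 7→8
i=51 'b': node 8→9
i=52 'd': node 9→10  → match P1@[48:52]
i=53 'b': node 10→15 ·f
i=54 'd': node 15→16
i=55 'd': node 16→6 ·f
i=56 'a': node 6→7
i=57 'd': node 7→8
i=58 'b': node 8→9
i=59 'd': node 9→10  → match P1@[55:59]
i=60 'd': node 10→6 ·f
i=61 'a': node 6→7
i=62 'd': node 7→8

Result: [[5,7],[6,3],[8,3],[11,4],[12,0],[15,4],[16,2],[16,3],[18,3],[20,3],[23,4],[25,2],[25,3],[27,2],[27,3],[28,3],[32,7],[33,3],[38,1],[39,2],[39,3],[40,3],[42,3],[42,6],[52,1],[59,1]]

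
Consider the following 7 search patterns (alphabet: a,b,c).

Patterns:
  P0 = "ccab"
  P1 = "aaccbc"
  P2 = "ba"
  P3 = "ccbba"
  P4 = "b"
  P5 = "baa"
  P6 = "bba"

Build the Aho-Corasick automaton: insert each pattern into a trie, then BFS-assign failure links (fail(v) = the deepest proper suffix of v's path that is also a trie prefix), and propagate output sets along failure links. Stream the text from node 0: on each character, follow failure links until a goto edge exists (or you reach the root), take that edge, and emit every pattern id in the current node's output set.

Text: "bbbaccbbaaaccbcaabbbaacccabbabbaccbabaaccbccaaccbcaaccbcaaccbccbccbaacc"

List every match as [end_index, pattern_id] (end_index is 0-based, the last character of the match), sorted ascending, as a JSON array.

Construct AC machine:
Trie (insert patterns):
  n0 'ε': a→5 b→11 c→1
  n1 'c': c→2
  n2 'cc': a→3 b→13
  n3 'cca': b→4
  n4 'ccab': ·  [P0 ends]
  n5 'a': a→6
  n6 'aa': c→7
  n7 'aac': c→8
  n8 'aacc': b→9
  n9 'aaccb': c→10
  n10 'aaccbc': ·  [P1 ends]
  n11 'b': a→12 b→17  [P4 ends]
  n12 'ba': a→16  [P2 ends]
  n13 'ccb': b→14
  n14 'ccbb': a→15
  n15 'ccbba': ·  [P3 ends]
  n16 'baa': ·  [P5 ends]
  n17 'bb': a→18
  n18 'bba': ·  [P6 ends]

BFS fail/out derivation:
  fail(1) 'c': from fail(0)=0 chase 'c': 0 ⇒ 0;  out=∅∪out(0)=∅
  fail(5) 'a': from fail(0)=0 chase 'a': 0 ⇒ 0;  out=∅∪out(0)=∅
  fail(11) 'b': from fail(0)=0 chase 'b': 0 ⇒ 0;  out={4}∪out(0)={4}
  fail(2) 'cc': from fail(1)=0 chase 'c': 0 ⇒ 1;  out=∅∪out(1)=∅
  fail(6) 'aa': from fail(5)=0 chase 'a': 0 ⇒ 5;  out=∅∪out(5)=∅
  fail(12) 'ba': from fail(11)=0 chase 'a': 0 ⇒ 5;  out={2}∪out(5)={2}
  fail(17) 'bb': from fail(11)=0 chase 'b': 0 ⇒ 11;  out=∅∪out(11)={4}
  fail(3) 'cca': from fail(2)=1 chase 'a': 1→0 ⇒ 5;  out=∅∪out(5)=∅
  fail(7) 'aac': from fail(6)=5 chase 'c': 5→0 ⇒ 1;  out=∅∪out(1)=∅
  fail(13) 'ccb': from fail(2)=1 chase 'b': 1→0 ⇒ 11;  out=∅∪out(11)={4}
  fail(16) 'baa': from fail(12)=5 chase 'a': 5 ⇒ 6;  out={5}∪out(6)={5}
  fail(18) 'bba': from fail(17)=11 chase 'a': 11 ⇒ 12;  out={6}∪out(12)={2,6}
  fail(4) 'ccab': from fail(3)=5 chase 'b': 5→0 ⇒ 11;  out={0}∪out(11)={0,4}
  fail(8) 'aacc': from fail(7)=1 chase 'c': 1 ⇒ 2;  out=∅∪out(2)=∅
  fail(14) 'ccbb': from fail(13)=11 chase 'b': 11 ⇒ 17;  out=∅∪out(17)={4}
  fail(9) 'aaccb': from fail(8)=2 chase 'b': 2 ⇒ 13;  out=∅∪out(13)={4}
  fail(15) 'ccbba': from fail(14)=17 chase 'a': 17 ⇒ 18;  out={3}∪out(18)={2,3,6}
  fail(10) 'aaccbc': from fail(9)=13 chase 'c': 13→11→0 ⇒ 1;  out={1}∪out(1)={1}

Run:
[0] read 'b'  n0⇒n11  → match P4@[0:0]
[1] read 'b'  n11⇒n17  → match P4@[1:1]
[2] read 'b'  n17⇒n17 (fail-walked)  → match P4@[2:2]
[3] read 'a'  n17⇒n18  → match P2@[2:3],P6@[1:3]
[4] read 'c'  n18⇒n1 (fail-walked)
[5] read 'c'  n1⇒n2
[6] read 'b'  n2⇒n13  → match P4@[6:6]
[7] read 'b'  n13⇒n14  → match P4@[7:7]
[8] read 'a'  n14⇒n15  → match P2@[7:8],P3@[4:8],P6@[6:8]
[9] read 'a'  n15⇒n16 (fail-walked)  → match P5@[7:9]
[10] read 'a'  n16⇒n6 (fail-walked)
[11] read 'c'  n6⇒n7
[12] read 'c'  n7⇒n8
[13] read 'b'  n8⇒n9  → match P4@[13:13]
[14] read 'c'  n9⇒n10  → match P1@[9:14]
[15] read 'a'  n10⇒n5 (fail-walked)
[16] read 'a'  n5⇒n6
[17] read 'b'  n6⇒n11 (fail-walked)  → match P4@[17:17]
[18] read 'b'  n11⇒n17  → match P4@[18:18]
[19] read 'b'  n17⇒n17 (fail-walked)  → match P4@[19:19]
[20] read 'a'  n17⇒n18  → match P2@[19:20],P6@[18:20]
[21] read 'a'  n18⇒n16 (fail-walked)  → match P5@[19:21]
[22] read 'c'  n16⇒n7 (fail-walked)
[23] read 'c'  n7⇒n8
[24] read 'c'  n8⇒n2 (fail-walked)
[25] read 'a'  n2⇒n3
[26] read 'b'  n3⇒n4  → match P0@[23:26],P4@[26:26]
[27] read 'b'  n4⇒n17 (fail-walked)  → match P4@[27:27]
[28] read 'a'  n17⇒n18  → match P2@[27:28],P6@[26:28]
[29] read 'b'  n18⇒n11 (fail-walked)  → match P4@[29:29]
[30] read 'b'  n11⇒n17  → match P4@[30:30]
[31] read 'a'  n17⇒n18  → match P2@[30:31],P6@[29:31]
[32] read 'c'  n18⇒n1 (fail-walked)
[33] read 'c'  n1⇒n2
[34] read 'b'  n2⇒n13  → match P4@[34:34]
[35] read 'a'  n13⇒n12 (fail-walked)  → match P2@[34:35]
[36] read 'b'  n12⇒n11 (fail-walked)  → match P4@[36:36]
[37] read 'a'  n11⇒n12  → match P2@[36:37]
[38] read 'a'  n12⇒n16  → match P5@[36:38]
[39] read 'c'  n16⇒n7 (fail-walked)
[40] read 'c'  n7⇒n8
[41] read 'b'  n8⇒n9  → match P4@[41:41]
[42] read 'c'  n9⇒n10  → match P1@[37:42]
[43] read 'c'  n10⇒n2 (fail-walked)
[44] read 'a'  n2⇒n3
[45] read 'a'  n3⇒n6 (fail-walked)
[46] read 'c'  n6⇒n7
[47] read 'c'  n7⇒n8
[48] read 'b'  n8⇒n9  → match P4@[48:48]
[49] read 'c'  n9⇒n10  → match P1@[44:49]
[50] read 'a'  n10⇒n5 (fail-walked)
[51] read 'a'  n5⇒n6
[52] read 'c'  n6⇒n7
[53] read 'c'  n7⇒n8
[54] read 'b'  n8⇒n9  → match P4@[54:54]
[55] read 'c'  n9⇒n10  → match P1@[50:55]
[56] read 'a'  n10⇒n5 (fail-walked)
[57] read 'a'  n5⇒n6
[58] read 'c'  n6⇒n7
[59] read 'c'  n7⇒n8
[60] read 'b'  n8⇒n9  → match P4@[60:60]
[61] read 'c'  n9⇒n10  → match P1@[56:61]
[62] read 'c'  n10⇒n2 (fail-walked)
[63] read 'b'  n2⇒n13  → match P4@[63:63]
[64] read 'c'  n13⇒n1 (fail-walked)
[65] read 'c'  n1⇒n2
[66] read 'b'  n2⇒n13  → match P4@[66:66]
[67] read 'a'  n13⇒n12 (fail-walked)  → match P2@[66:67]
[68] read 'a'  n12⇒n16  → match P5@[66:68]
[69] read 'c'  n16⇒n7 (fail-walked)
[70] read 'c'  n7⇒n8

Matches: [[0,4],[1,4],[2,4],[3,2],[3,6],[6,4],[7,4],[8,2],[8,3],[8,6],[9,5],[13,4],[14,1],[17,4],[18,4],[19,4],[20,2],[20,6],[21,5],[26,0],[26,4],[27,4],[28,2],[28,6],[29,4],[30,4],[31,2],[31,6],[34,4],[35,2],[36,4],[37,2],[38,5],[41,4],[42,1],[48,4],[49,1],[54,4],[55,1],[60,4],[61,1],[63,4],[66,4],[67,2],[68,5]]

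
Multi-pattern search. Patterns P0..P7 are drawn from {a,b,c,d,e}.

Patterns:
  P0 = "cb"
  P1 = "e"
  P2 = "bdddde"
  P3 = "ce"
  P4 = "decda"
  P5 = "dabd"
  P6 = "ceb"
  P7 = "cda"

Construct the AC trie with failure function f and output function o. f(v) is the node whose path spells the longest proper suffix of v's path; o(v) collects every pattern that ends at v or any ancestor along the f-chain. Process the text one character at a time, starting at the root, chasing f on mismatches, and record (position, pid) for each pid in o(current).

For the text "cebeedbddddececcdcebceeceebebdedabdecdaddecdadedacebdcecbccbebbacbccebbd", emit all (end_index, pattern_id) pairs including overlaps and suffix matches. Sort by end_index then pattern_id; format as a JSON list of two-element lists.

Build:
Trie nodes:
  0='ε' goto b→4 c→1 d→11 e→3
  1='c' goto b→2 d→20 e→10
  2='cb' goto ·  ←P0
  3='e' goto ·  ←P1
  4='b' goto d→5
  5='bd' goto d→6
  6='bdd' goto d→7
  7='bddd' goto d→8
  8='bdddd' goto e→9
  9='bdddde' goto ·  ←P2
  10='ce' goto b→19  ←P3
  11='d' goto a→16 e→12
  12='de' goto c→13
  13='dec' goto d→14
  14='decd' goto a→15
  15='decda' goto ·  ←P4
  16='da' goto b→17
  17='dab' goto d→18
  18='dabd' goto ·  ←P5
  19='ceb' goto ·  ←P6
  20='cd' goto a→21
  21='cda' goto ·  ←P7

BFS fail/out derivation:
  n1('c'): parent n0 fail=0; on 'c' 0 → fail=0;  out ∅∪∅=∅
  n3('e'): parent n0 fail=0; on 'e' 0 → fail=0;  out {1}∪∅={1}
  n4('b'): parent n0 fail=0; on 'b' 0 → fail=0;  out ∅∪∅=∅
  n11('d'): parent n0 fail=0; on 'd' 0 → fail=0;  out ∅∪∅=∅
  n2('cb'): parent n1 fail=0; on 'b' 0 → fail=4;  out {0}∪∅={0}
  n5('bd'): parent n4 fail=0; on 'd' 0 → fail=11;  out ∅∪∅=∅
  n10('ce'): parent n1 fail=0; on 'e' 0 → fail=3;  out {3}∪{1}={1,3}
  n12('de'): parent n11 fail=0; on 'e' 0 → fail=3;  out ∅∪{1}={1}
  n16('da'): parent n11 fail=0; on 'a' 0 → fail=0;  out ∅∪∅=∅
  n20('cd'): parent n1 fail=0; on 'd' 0 → fail=11;  out ∅∪∅=∅
  n6('bdd'): parent n5 fail=11; on 'd' 11→0 → fail=11;  out ∅∪∅=∅
  n13('dec'): parent n12 fail=3; on 'c' 3→0 → fail=1;  out ∅∪∅=∅
  n17('dab'): parent n16 fail=0; on 'b' 0 → fail=4;  out ∅∪∅=∅
  n19('ceb'): parent n10 fail=3; on 'b' 3→0 → fail=4;  out {6}∪∅={6}
  n21('cda'): parent n20 fail=11; on 'a' 11 → fail=16;  out {7}∪∅={7}
  n7('bddd'): parent n6 fail=11; on 'd' 11→0 → fail=11;  out ∅∪∅=∅
  n14('decd'): parent n13 fail=1; on 'd' 1 → fail=20;  out ∅∪∅=∅
  n18('dabd'): parent n17 fail=4; on 'd' 4 → fail=5;  out {5}∪∅={5}
  n8('bdddd'): parent n7 fail=11; on 'd' 11→0 → fail=11;  out ∅∪∅=∅
  n15('decda'): parent n14 fail=20; on 'a' 20 → fail=21;  out {4}∪{7}={4,7}
  n9('bdddde'): parent n8 fail=11; on 'e' 11 → fail=12;  out {2}∪{1}={1,2}

Run:
[0] read 'c'  n0⇒n1
[1] read 'e'  n1⇒n10  emit P1@[1:1],P3@[0:1]
[2] read 'b'  n10⇒n19  emit P6@[0:2]
[3] read 'e'  n19⇒n3 (via fail)  emit P1@[3:3]
[4] read 'e'  n3⇒n3 (via fail)  emit P1@[4:4]
[5] read 'd'  n3⇒n11 (via fail)
[6] read 'b'  n11⇒n4 (via fail)
[7] read 'd'  n4⇒n5
[8] read 'd'  n5⇒n6
[9] read 'd'  n6⇒n7
[10] read 'd'  n7⇒n8
[11] read 'e'  n8⇒n9  emit P1@[11:11],P2@[6:11]
[12] read 'c'  n9⇒n13 (via fail)
[13] read 'e'  n13⇒n10 (via fail)  emit P1@[13:13],P3@[12:13]
[14] read 'c'  n10⇒n1 (via fail)
[15] read 'c'  n1⇒n1 (via fail)
[16] read 'd'  n1⇒n20
[17] read 'c'  n20⇒n1 (via fail)
[18] read 'e'  n1⇒n10  emit P1@[18:18],P3@[17:18]
[19] read 'b'  n10⇒n19  emit P6@[17:19]
[20] read 'c'  n19⇒n1 (via fail)
[21] read 'e'  n1⇒n10  emit P1@[21:21],P3@[20:21]
[22] read 'e'  n10⇒n3 (via fail)  emit P1@[22:22]
[23] read 'c'  n3⇒n1 (via fail)
[24] read 'e'  n1⇒n10  emit P1@[24:24],P3@[23:24]
[25] read 'e'  n10⇒n3 (via fail)  emit P1@[25:25]
[26] read 'b'  n3⇒n4 (via fail)
[27] read 'e'  n4⇒n3 (via fail)  emit P1@[27:27]
[28] read 'b'  n3⇒n4 (via fail)
[29] read 'd'  n4⇒n5
[30] read 'e'  n5⇒n12 (via fail)  emit P1@[30:30]
[31] read 'd'  n12⇒n11 (via fail)
[32] read 'a'  n11⇒n16
[33] read 'b'  n16⇒n17
[34] read 'd'  n17⇒n18  emit P5@[31:34]
[35] read 'e'  n18⇒n12 (via fail)  emit P1@[35:35]
[36] read 'c'  n12⇒n13
[37] read 'd'  n13⇒n14
[38] read 'a'  n14⇒n15  emit P4@[34:38],P7@[36:38]
[39] read 'd'  n15⇒n11 (via fail)
[40] read 'd'  n11⇒n11 (via fail)
[41] read 'e'  n11⇒n12  emit P1@[41:41]
[42] read 'c'  n12⇒n13
[43] read 'd'  n13⇒n14
[44] read 'a'  n14⇒n15  emit P4@[40:44],P7@[42:44]
[45] read 'd'  n15⇒n11 (via fail)
[46] read 'e'  n11⇒n12  emit P1@[46:46]
[47] read 'd'  n12⇒n11 (via fail)
[48] read 'a'  n11⇒n16
[49] read 'c'  n16⇒n1 (via fail)
[50] read 'e'  n1⇒n10  emit P1@[50:50],P3@[49:50]
[51] read 'b'  n10⇒n19  emit P6@[49:51]
[52] read 'd'  n19⇒n5 (via fail)
[53] read 'c'  n5⇒n1 (via fail)
[54] read 'e'  n1⇒n10  emit P1@[54:54],P3@[53:54]
[55] read 'c'  n10⇒n1 (via fail)
[56] read 'b'  n1⇒n2  emit P0@[55:56]
[57] read 'c'  n2⇒n1 (via fail)
[58] read 'c'  n1⇒n1 (via fail)
[59] read 'b'  n1⇒n2  emit P0@[58:59]
[60] read 'e'  n2⇒n3 (via fail)  emit P1@[60:60]
[61] read 'b'  n3⇒n4 (via fail)
[62] read 'b'  n4⇒n4 (via fail)
[63] read 'a'  n4⇒n0 (via fail)
[64] read 'c'  n0⇒n1
[65] read 'b'  n1⇒n2  emit P0@[64:65]
[66] read 'c'  n2⇒n1 (via fail)
[67] read 'c'  n1⇒n1 (via fail)
[68] read 'e'  n1⇒n10  emit P1@[68:68],P3@[67:68]
[69] read 'b'  n10⇒n19  emit P6@[67:69]
[70] read 'b'  n19⇒n4 (via fail)
[71] read 'd'  n4⇒n5

Matches: [[1,1],[1,3],[2,6],[3,1],[4,1],[11,1],[11,2],[13,1],[13,3],[18,1],[18,3],[19,6],[21,1],[21,3],[22,1],[24,1],[24,3],[25,1],[27,1],[30,1],[34,5],[35,1],[38,4],[38,7],[41,1],[44,4],[44,7],[46,1],[50,1],[50,3],[51,6],[54,1],[54,3],[56,0],[59,0],[60,1],[65,0],[68,1],[68,3],[69,6]]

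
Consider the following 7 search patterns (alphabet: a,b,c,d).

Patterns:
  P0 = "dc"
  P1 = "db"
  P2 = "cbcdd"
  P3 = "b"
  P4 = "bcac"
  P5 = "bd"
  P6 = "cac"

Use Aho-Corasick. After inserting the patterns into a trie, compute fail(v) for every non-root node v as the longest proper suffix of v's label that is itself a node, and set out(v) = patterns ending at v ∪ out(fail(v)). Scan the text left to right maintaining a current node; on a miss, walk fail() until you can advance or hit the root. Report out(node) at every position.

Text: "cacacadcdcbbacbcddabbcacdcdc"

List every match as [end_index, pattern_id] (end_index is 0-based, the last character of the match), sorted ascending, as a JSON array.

Build:
Trie (insert patterns):
  n0 'ε': b→9 c→4 d→1
  n1 'd': b→3 c→2
  n2 'dc': ·  [P0 ends]
  n3 'db': ·  [P1 ends]
  n4 'c': a→14 b→5
  n5 'cb': c→6
  n6 'cbc': d→7
  n7 'cbcd': d→8
  n8 'cbcdd': ·  [P2 ends]
  n9 'b': c→10 d→13  [P3 ends]
  n10 'bc': a→11
  n11 'bca': c→12
  n12 'bcac': ·  [P4 ends]
  n13 'bd': ·  [P5 ends]
  n14 'ca': c→15
  n15 'cac': ·  [P6 ends]

Failure links (BFS by depth):
  n1('d'): parent n0 fail=0; on 'd' 0 → fail=0;  out ∅∪∅=∅
  n4('c'): parent n0 fail=0; on 'c' 0 → fail=0;  out ∅∪∅=∅
  n9('b'): parent n0 fail=0; on 'b' 0 → fail=0;  out {3}∪∅={3}
  n2('dc'): parent n1 fail=0; on 'c' 0 → fail=4;  out {0}∪∅={0}
  n3('db'): parent n1 fail=0; on 'b' 0 → fail=9;  out {1}∪{3}={1,3}
  n5('cb'): parent n4 fail=0; on 'b' 0 → fail=9;  out ∅∪{3}={3}
  n10('bc'): parent n9 fail=0; on 'c' 0 → fail=4;  out ∅∪∅=∅
  n13('bd'): parent n9 fail=0; on 'd' 0 → fail=1;  out {5}∪∅={5}
  n14('ca'): parent n4 fail=0; on 'a' 0 → fail=0;  out ∅∪∅=∅
  n6('cbc'): parent n5 fail=9; on 'c' 9 → fail=10;  out ∅∪∅=∅
  n11('bca'): parent n10 fail=4; on 'a' 4 → fail=14;  out ∅∪∅=∅
  n15('cac'): parent n14 fail=0; on 'c' 0 → fail=4;  out {6}∪∅={6}
  n7('cbcd'): parent n6 fail=10; on 'd' 10→4→0 → fail=1;  out ∅∪∅=∅
  n12('bcac'): parent n11 fail=14; on 'c' 14 → fail=15;  out {4}∪{6}={4,6}
  n8('cbcdd'): parent n7 fail=1; on 'd' 1→0 → fail=1;  out {2}∪∅={2}

Scan:
pos 0 'c': at 4
pos 1 'a': at 14
pos 2 'c': at 15  ** P6@[0:2]
pos 3 'a': at 14 (fail-walked)
pos 4 'c': at 15  ** P6@[2:4]
pos 5 'a': at 14 (fail-walked)
pos 6 'd': at 1 (fail-walked)
pos 7 'c': at 2  ** P0@[6:7]
pos 8 'd': at 1 (fail-walked)
pos 9 'c': at 2  ** P0@[8:9]
pos 10 'b': at 5 (fail-walked)  ** P3@[10:10]
pos 11 'b': at 9 (fail-walked)  ** P3@[11:11]
pos 12 'a': at 0 (fail-walked)
pos 13 'c': at 4
pos 14 'b': at 5  ** P3@[14:14]
pos 15 'c': at 6
pos 16 'd': at 7
pos 17 'd': at 8  ** P2@[13:17]
pos 18 'a': at 0 (fail-walked)
pos 19 'b': at 9  ** P3@[19:19]
pos 20 'b': at 9 (fail-walked)  ** P3@[20:20]
pos 21 'c': at 10
pos 22 'a': at 11
pos 23 'c': at 12  ** P4@[20:23],P6@[21:23]
pos 24 'd': at 1 (fail-walked)
pos 25 'c': at 2  ** P0@[24:25]
pos 26 'd': at 1 (fail-walked)
pos 27 'c': at 2  ** P0@[26:27]

Result: [[2,6],[4,6],[7,0],[9,0],[10,3],[11,3],[14,3],[17,2],[19,3],[20,3],[23,4],[23,6],[25,0],[27,0]]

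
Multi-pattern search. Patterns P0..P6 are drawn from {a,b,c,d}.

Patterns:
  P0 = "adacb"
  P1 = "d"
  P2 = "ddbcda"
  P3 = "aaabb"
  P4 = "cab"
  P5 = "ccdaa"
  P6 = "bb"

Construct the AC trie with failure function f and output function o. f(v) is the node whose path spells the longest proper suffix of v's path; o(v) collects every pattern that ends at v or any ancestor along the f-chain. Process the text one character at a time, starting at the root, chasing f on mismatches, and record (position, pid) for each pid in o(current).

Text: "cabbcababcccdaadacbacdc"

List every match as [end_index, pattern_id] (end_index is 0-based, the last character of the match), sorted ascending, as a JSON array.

Build:
Trie (insert patterns):
  0='ε' goto a→1 b→23 c→16 d→6
  1='a' goto a→12 d→2
  2='ad' goto a→3
  3='ada' goto c→4
  4='adac' goto b→5
  5='adacb' goto ·  [P0 ends]
  6='d' goto d→7  [P1 ends]
  7='dd' goto b→8
  8='ddb' goto c→9
  9='ddbc' goto d→10
  10='ddbcd' goto a→11
  11='ddbcda' goto ·  [P2 ends]
  12='aa' goto a→13
  13='aaa' goto b→14
  14='aaab' goto b→15
  15='aaabb' goto ·  [P3 ends]
  16='c' goto a→17 c→19
  17='ca' goto b→18
  18='cab' goto ·  [P4 ends]
  19='cc' goto d→20
  20='ccd' goto a→21
  21='ccda' goto a→22
  22='ccdaa' goto ·  [P5 ends]
  23='b' goto b→24
  24='bb' goto ·  [P6 ends]

Failure links (BFS by depth):
  fail(1) 'a': from fail(0)=0 chase 'a': 0 ⇒ 0;  out=∅∪out(0)=∅
  fail(6) 'd': from fail(0)=0 chase 'd': 0 ⇒ 0;  out={1}∪out(0)={1}
  fail(16) 'c': from fail(0)=0 chase 'c': 0 ⇒ 0;  out=∅∪out(0)=∅
  fail(23) 'b': from fail(0)=0 chase 'b': 0 ⇒ 0;  out=∅∪out(0)=∅
  fail(2) 'ad': from fail(1)=0 chase 'd': 0 ⇒ 6;  out=∅∪out(6)={1}
  fail(7) 'dd': from fail(6)=0 chase 'd': 0 ⇒ 6;  out=∅∪out(6)={1}
  fail(12) 'aa': from fail(1)=0 chase 'a': 0 ⇒ 1;  out=∅∪out(1)=∅
  fail(17) 'ca': from fail(16)=0 chase 'a': 0 ⇒ 1;  out=∅∪out(1)=∅
  fail(19) 'cc': from fail(16)=0 chase 'c': 0 ⇒ 16;  out=∅∪out(16)=∅
  fail(24) 'bb': from fail(23)=0 chase 'b': 0 ⇒ 23;  out={6}∪out(23)={6}
  fail(3) 'ada': from fail(2)=6 chase 'a': 6→0 ⇒ 1;  out=∅∪out(1)=∅
  fail(8) 'ddb': from fail(7)=6 chase 'b': 6→0 ⇒ 23;  out=∅∪out(23)=∅
  fail(13) 'aaa': from fail(12)=1 chase 'a': 1 ⇒ 12;  out=∅∪out(12)=∅
  fail(18) 'cab': from fail(17)=1 chase 'b': 1→0 ⇒ 23;  out={4}∪out(23)={4}
  fail(20) 'ccd': from fail(19)=16 chase 'd': 16→0 ⇒ 6;  out=∅∪out(6)={1}
  fail(4) 'adac': from fail(3)=1 chase 'c': 1→0 ⇒ 16;  out=∅∪out(16)=∅
  fail(9) 'ddbc': from fail(8)=23 chase 'c': 23→0 ⇒ 16;  out=∅∪out(16)=∅
  fail(14) 'aaab': from fail(13)=12 chase 'b': 12→1→0 ⇒ 23;  out=∅∪out(23)=∅
  fail(21) 'ccda': from fail(20)=6 chase 'a': 6→0 ⇒ 1;  out=∅∪out(1)=∅
  fail(5) 'adacb': from fail(4)=16 chase 'b': 16→0 ⇒ 23;  out={0}∪out(23)={0}
  fail(10) 'ddbcd': from fail(9)=16 chase 'd': 16→0 ⇒ 6;  out=∅∪out(6)={1}
  fail(15) 'aaabb': from fail(14)=23 chase 'b': 23 ⇒ 24;  out={3}∪out(24)={3,6}
  fail(22) 'ccdaa': from fail(21)=1 chase 'a': 1 ⇒ 12;  out={5}∪out(12)={5}
  fail(11) 'ddbcda': from fail(10)=6 chase 'a': 6→0 ⇒ 1;  out={2}∪out(1)={2}

Text stream:
pos 0 'c': at 16
pos 1 'a': at 17
pos 2 'b': at 18  ** P4@[0:2]
pos 3 'b': at 24 ·f  ** P6@[2:3]
pos 4 'c': at 16 ·f
pos 5 'a': at 17
pos 6 'b': at 18  ** P4@[4:6]
pos 7 'a': at 1 ·f
pos 8 'b': at 23 ·f
pos 9 'c': at 16 ·f
pos 10 'c': at 19
pos 11 'c': at 19 ·f
pos 12 'd': at 20  ** P1@[12:12]
pos 13 'a': at 21
pos 14 'a': at 22  ** P5@[10:14]
pos 15 'd': at 2 ·f  ** P1@[15:15]
pos 16 'a': at 3
pos 17 'c': at 4
pos 18 'b': at 5  ** P0@[14:18]
pos 19 'a': at 1 ·f
pos 20 'c': at 16 ·f
pos 21 'd': at 6 ·f  ** P1@[21:21]
pos 22 'c': at 16 ·f

All matches (sorted): [[2,4],[3,6],[6,4],[12,1],[14,5],[15,1],[18,0],[21,1]]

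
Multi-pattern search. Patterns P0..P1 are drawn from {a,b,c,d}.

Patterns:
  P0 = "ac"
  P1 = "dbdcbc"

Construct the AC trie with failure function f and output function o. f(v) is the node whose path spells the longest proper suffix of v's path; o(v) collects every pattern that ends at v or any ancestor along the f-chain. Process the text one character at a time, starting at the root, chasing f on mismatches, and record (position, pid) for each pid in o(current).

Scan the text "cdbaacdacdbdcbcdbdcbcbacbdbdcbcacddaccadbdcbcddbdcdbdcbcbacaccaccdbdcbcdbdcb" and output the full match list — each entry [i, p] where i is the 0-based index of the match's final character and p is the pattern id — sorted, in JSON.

Build automaton:
Trie nodes:
  n0 'ε': a→1 d→3
  n1 'a': c→2
  n2 'ac': ·  ←P0
  n3 'd': b→4
  n4 'db': d→5
  n5 'dbd': c→6
  n6 'dbdc': b→7
  n7 'dbdcb': c→8
  n8 'dbdcbc': ·  ←P1

BFS fail/out derivation:
  n1('a'): parent n0 fail=0; on 'a' 0 → fail=0;  out ∅∪∅=∅
  n3('d'): parent n0 fail=0; on 'd' 0 → fail=0;  out ∅∪∅=∅
  n2('ac'): parent n1 fail=0; on 'c' 0 → fail=0;  out {0}∪∅={0}
  n4('db'): parent n3 fail=0; on 'b' 0 → fail=0;  out ∅∪∅=∅
  n5('dbd'): parent n4 fail=0; on 'd' 0 → fail=3;  out ∅∪∅=∅
  n6('dbdc'): parent n5 fail=3; on 'c' 3→0 → fail=0;  out ∅∪∅=∅
  n7('dbdcb'): parent n6 fail=0; on 'b' 0 → fail=0;  out ∅∪∅=∅
  n8('dbdcbc'): parent n7 fail=0; on 'c' 0 → fail=0;  out {1}∪∅={1}

Scan:
pos 0 'c': at 0
pos 1 'd': at 3
pos 2 'b': at 4
pos 3 'a': at 1 ·f
pos 4 'a': at 1 ·f
pos 5 'c': at 2  ** P0@[4:5]
pos 6 'd': at 3 ·f
pos 7 'a': at 1 ·f
pos 8 'c': at 2  ** P0@[7:8]
pos 9 'd': at 3 ·f
pos 10 'b': at 4
pos 11 'd': at 5
pos 12 'c': at 6
pos 13 'b': at 7
pos 14 'c': at 8  ** P1@[9:14]
pos 15 'd': at 3 ·f
pos 16 'b': at 4
pos 17 'd': at 5
pos 18 'c': at 6
pos 19 'b': at 7
pos 20 'c': at 8  ** P1@[15:20]
pos 21 'b': at 0 ·f
pos 22 'a': at 1
pos 23 'c': at 2  ** P0@[22:23]
pos 24 'b': at 0 ·f
pos 25 'd': at 3
pos 26 'b': at 4
pos 27 'd': at 5
pos 28 'c': at 6
pos 29 'b': at 7
pos 30 'c': at 8  ** P1@[25:30]
pos 31 'a': at 1 ·f
pos 32 'c': at 2  ** P0@[31:32]
pos 33 'd': at 3 ·f
pos 34 'd': at 3 ·f
pos 35 'a': at 1 ·f
pos 36 'c': at 2  ** P0@[35:36]
pos 37 'c': at 0 ·f
pos 38 'a': at 1
pos 39 'd': at 3 ·f
pos 40 'b': at 4
pos 41 'd': at 5
pos 42 'c': at 6
pos 43 'b': at 7
pos 44 'c': at 8  ** P1@[39:44]
pos 45 'd': at 3 ·f
pos 46 'd': at 3 ·f
pos 47 'b': at 4
pos 48 'd': at 5
pos 49 'c': at 6
pos 50 'd': at 3 ·f
pos 51 'b': at 4
pos 52 'd': at 5
pos 53 'c': at 6
pos 54 'b': at 7
pos 55 'c': at 8  ** P1@[50:55]
pos 56 'b': at 0 ·f
pos 57 'a': at 1
pos 58 'c': at 2  ** P0@[57:58]
pos 59 'a': at 1 ·f
pos 60 'c': at 2  ** P0@[59:60]
pos 61 'c': at 0 ·f
pos 62 'a': at 1
pos 63 'c': at 2  ** P0@[62:63]
pos 64 'c': at 0 ·f
pos 65 'd': at 3
pos 66 'b': at 4
pos 67 'd': at 5
pos 68 'c': at 6
pos 69 'b': at 7
pos 70 'c': at 8  ** P1@[65:70]
pos 71 'd': at 3 ·f
pos 72 'b': at 4
pos 73 'd': at 5
pos 74 'c': at 6
pos 75 'b': at 7

Result: [[5,0],[8,0],[14,1],[20,1],[23,0],[30,1],[32,0],[36,0],[44,1],[55,1],[58,0],[60,0],[63,0],[70,1]]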